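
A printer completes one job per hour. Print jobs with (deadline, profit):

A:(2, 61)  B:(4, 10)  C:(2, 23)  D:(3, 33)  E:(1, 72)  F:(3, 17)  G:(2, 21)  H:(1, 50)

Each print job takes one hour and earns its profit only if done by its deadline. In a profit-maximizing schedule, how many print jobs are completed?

4

Profit order: E=72 A=61 H=50 D=33 C=23 G=21 F=17 B=10
Assign: E→slot 1, A→slot 2, H skipped, D→slot 3, C skipped, G skipped, F skipped, B→slot 4.
Slots: [1:E] [2:A] [3:D] [4:B]
4 of 8 scheduled.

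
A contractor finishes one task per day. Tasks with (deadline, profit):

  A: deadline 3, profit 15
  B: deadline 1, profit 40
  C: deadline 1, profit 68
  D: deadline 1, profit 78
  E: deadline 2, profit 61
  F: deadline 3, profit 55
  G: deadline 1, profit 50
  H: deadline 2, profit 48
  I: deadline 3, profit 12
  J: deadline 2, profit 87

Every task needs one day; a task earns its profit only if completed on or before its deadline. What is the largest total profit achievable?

Take jobs in profit order; each goes to the latest open slot no later than its deadline.
Profit order: J=87 D=78 C=68 E=61 F=55 G=50 H=48 B=40 A=15 I=12
Assign: J→slot 2, D→slot 1, C skipped, E skipped, F→slot 3, G skipped, H skipped, B skipped, A skipped, I skipped.
Slots: [1:D] [2:J] [3:F]
Profit = 78 + 87 + 55 = 220

220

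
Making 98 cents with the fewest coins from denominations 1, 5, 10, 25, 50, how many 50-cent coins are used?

1

Use the largest denomination that fits, subtract, and repeat.
98 − 1×50→48 − 1×25→23 − 2×10→3 − 3×1→0
Count of 50: 1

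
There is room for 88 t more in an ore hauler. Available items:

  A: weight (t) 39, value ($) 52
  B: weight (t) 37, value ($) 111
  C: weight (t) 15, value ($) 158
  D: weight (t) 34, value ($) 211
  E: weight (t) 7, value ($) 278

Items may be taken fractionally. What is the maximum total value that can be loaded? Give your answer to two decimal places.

Ratios (sorted): E 39.71, C 10.53, D 6.21, B 3.00, A 1.33
take E (7 @ 278); take C (15 @ 158); take D (34 @ 211); take 32/37 of B → 96.00. Capacity used 88/88.
Total value = 743.00

743.00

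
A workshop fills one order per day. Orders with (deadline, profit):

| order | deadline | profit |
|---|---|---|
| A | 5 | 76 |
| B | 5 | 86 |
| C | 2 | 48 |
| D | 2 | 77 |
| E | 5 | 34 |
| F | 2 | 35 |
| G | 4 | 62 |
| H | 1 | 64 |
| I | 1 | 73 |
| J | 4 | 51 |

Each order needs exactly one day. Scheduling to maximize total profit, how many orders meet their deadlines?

Sort by profit descending; place each in the latest free slot ≤ its deadline.
Profit order: B=86 D=77 A=76 I=73 H=64 G=62 J=51 C=48 F=35 E=34
Assign: B→slot 5, D→slot 2, A→slot 4, I→slot 1, H skipped, G→slot 3, J skipped, C skipped, F skipped, E skipped.
Slots: [1:I] [2:D] [3:G] [4:A] [5:B]
5 of 10 scheduled.

5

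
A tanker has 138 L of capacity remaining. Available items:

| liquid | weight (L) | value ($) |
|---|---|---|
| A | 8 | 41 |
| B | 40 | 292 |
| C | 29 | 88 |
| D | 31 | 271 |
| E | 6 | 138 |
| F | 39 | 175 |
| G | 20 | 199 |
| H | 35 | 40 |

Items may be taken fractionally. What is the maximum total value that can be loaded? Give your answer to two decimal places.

1089.08

Sort by value per unit weight and fill in that order.
Order: E (138/6=23.00) > G (199/20=9.95) > D (271/31=8.74) > B (292/40=7.30) > A (41/8=5.12) > F (175/39=4.49) > C (88/29=3.03) > H (40/35=1.14)
Fill: take E (6 @ 138) → take G (20 @ 199) → take D (31 @ 271) → take B (40 @ 292) → take A (8 @ 41) → take 33/39 of F → 148.08; 138/138 used.
Total value = 1089.08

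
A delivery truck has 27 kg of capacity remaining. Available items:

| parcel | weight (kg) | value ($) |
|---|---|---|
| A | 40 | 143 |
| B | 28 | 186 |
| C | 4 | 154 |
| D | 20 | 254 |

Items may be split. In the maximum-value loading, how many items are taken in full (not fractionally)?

2

Greedy by value/weight ratio, highest first.
Ratios (sorted): C 38.50, D 12.70, B 6.64, A 3.58
take C (4 @ 154); take D (20 @ 254); take 3/28 of B → 19.93. Capacity used 27/27.
2 item(s) taken whole; one partial (take 3/28 of B).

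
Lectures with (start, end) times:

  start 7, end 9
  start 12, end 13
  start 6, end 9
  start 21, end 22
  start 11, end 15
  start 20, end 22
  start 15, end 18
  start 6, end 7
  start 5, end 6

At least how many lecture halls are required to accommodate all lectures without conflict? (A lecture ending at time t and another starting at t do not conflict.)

Count concurrent intervals with a sweep; the peak is the room count.
Events (time:±→running): 5:+→1 6:-→0 6:+→1 6:+→2 … peak 2.

2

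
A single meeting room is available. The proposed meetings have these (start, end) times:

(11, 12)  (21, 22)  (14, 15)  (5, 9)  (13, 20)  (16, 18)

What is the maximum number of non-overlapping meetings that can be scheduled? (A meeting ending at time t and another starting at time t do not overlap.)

5

Sort by end time and greedily take each interval whose start is ≥ the last chosen end.
Sorted by end: (5,9)  (11,12)  (14,15)  (16,18)  (13,20)  (21,22)
take (5,9); take (11,12); take (14,15); take (16,18); skip (13,20); take (21,22).
Selected 5 meetings.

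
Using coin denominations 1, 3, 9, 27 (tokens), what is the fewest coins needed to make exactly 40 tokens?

Greedy: take as many of the largest coin as possible, then repeat with the remainder.
40 − 1×27→13 − 1×9→4 − 1×3→1 − 1×1→0
Total coins = 1 + 1 + 1 + 1 = 4

4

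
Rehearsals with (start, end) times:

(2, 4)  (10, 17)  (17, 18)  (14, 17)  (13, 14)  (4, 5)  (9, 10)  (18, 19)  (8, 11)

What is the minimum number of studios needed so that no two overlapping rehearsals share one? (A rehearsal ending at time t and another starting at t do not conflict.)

2

The answer is the maximum number of intervals overlapping at any instant.
Events (time:±→running): 2:+→1 4:-→0 4:+→1 5:-→0 8:+→1 9:+→2 … peak 2.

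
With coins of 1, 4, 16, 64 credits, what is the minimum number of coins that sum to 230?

Greedy: take as many of the largest coin as possible, then repeat with the remainder.
230 = 3×64 + 2×16 + 1×4 + 2×1
Total coins = 3 + 2 + 1 + 2 = 8

8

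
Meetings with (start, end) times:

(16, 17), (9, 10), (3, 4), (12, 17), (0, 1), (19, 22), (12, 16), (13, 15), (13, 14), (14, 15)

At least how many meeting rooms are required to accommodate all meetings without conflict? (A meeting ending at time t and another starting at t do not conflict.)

4

The answer is the maximum number of intervals overlapping at any instant.
Events (time:±→running): 0:+→1 1:-→0 3:+→1 4:-→0 9:+→1 10:-→0 12:+→1 12:+→2 13:+→3 13:+→4 … peak 4.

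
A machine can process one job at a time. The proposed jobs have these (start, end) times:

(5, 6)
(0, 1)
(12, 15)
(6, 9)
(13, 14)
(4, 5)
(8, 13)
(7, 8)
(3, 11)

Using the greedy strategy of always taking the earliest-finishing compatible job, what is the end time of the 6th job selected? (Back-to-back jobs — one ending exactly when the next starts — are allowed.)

14

Sort by end time and greedily take each interval whose start is ≥ the last chosen end.
Sorted by end: (0,1)  (4,5)  (5,6)  (7,8)  (6,9)  (3,11)  (8,13)  (13,14)  (12,15)
take (0,1); take (4,5); take (5,6); take (7,8); take (8,13); take (13,14); skip (12,15).
Selected: (0,1) (4,5) (5,6) (7,8) (8,13) (13,14)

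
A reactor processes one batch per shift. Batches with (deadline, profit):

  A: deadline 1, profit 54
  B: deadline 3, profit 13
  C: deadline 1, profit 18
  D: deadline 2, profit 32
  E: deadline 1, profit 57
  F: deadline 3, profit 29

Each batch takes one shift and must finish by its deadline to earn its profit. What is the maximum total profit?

Sort by profit descending; place each in the latest free slot ≤ its deadline.
Profit order: E=57 A=54 D=32 F=29 C=18 B=13
Assign: E→slot 1, A skipped, D→slot 2, F→slot 3, C skipped, B skipped.
Slots: [1:E] [2:D] [3:F]
Profit = 57 + 32 + 29 = 118

118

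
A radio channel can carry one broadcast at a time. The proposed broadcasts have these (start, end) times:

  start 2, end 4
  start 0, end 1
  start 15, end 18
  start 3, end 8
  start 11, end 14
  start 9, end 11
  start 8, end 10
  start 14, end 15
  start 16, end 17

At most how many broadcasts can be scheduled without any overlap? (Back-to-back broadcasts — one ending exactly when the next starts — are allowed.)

Sorted by end: (0,1)  (2,4)  (3,8)  (8,10)  (9,11)  (11,14)  (14,15)  (16,17)  (15,18)
take (0,1); take (2,4); skip (3,8); take (8,10); take (11,14); take (14,15); take (16,17).
Selected 6 broadcasts.

6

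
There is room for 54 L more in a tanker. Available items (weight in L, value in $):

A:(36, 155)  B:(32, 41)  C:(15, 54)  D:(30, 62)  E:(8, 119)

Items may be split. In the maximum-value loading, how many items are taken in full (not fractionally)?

Order: E (119/8=14.88) > A (155/36=4.31) > C (54/15=3.60) > D (62/30=2.07) > B (41/32=1.28)
Fill: take E (8 @ 119) → take A (36 @ 155) → take 10/15 of C → 36.00; 54/54 used.
2 item(s) taken whole; one partial (take 10/15 of C).

2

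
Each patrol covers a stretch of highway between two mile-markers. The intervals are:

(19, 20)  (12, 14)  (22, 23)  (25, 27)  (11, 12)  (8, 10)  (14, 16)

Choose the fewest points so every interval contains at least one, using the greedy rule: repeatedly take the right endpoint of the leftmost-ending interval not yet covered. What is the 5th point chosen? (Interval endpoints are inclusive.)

Sorted: [8,10] [11,12] [12,14] [14,16] [19,20] [22,23] [25,27]
{[8,10]} hit by 10; {[11,12],[12,14]} hit by 12; {[14,16]} hit by 16; {[19,20]} hit by 20; {[22,23]} hit by 23; {[25,27]} hit by 27.
Points: 10, 12, 16, 20, 23, 27 (6 total).

23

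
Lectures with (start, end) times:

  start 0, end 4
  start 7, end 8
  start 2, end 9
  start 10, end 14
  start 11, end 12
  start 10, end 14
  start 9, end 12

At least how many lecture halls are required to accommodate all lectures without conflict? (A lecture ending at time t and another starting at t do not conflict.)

4

Count concurrent intervals with a sweep; the peak is the room count.
starts: [0, 2, 7, 9, 10, 10, 11]
ends:   [4, 8, 9, 12, 12, 14, 14]
s0→1 s2→2 e4→1 s7→2 e8→1 e9→0 s9→1 s10→2 s10→3 s11→4  — peak 4.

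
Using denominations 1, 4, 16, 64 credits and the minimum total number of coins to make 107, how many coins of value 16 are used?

107 = 1×64 + 2×16 + 2×4 + 3×1
Count of 16: 2

2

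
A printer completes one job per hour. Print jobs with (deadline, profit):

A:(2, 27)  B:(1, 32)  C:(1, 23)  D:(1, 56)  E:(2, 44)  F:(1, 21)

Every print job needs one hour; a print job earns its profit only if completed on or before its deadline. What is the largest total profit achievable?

Take jobs in profit order; each goes to the latest open slot no later than its deadline.
Profit order: D=56 E=44 B=32 A=27 C=23 F=21
Assign: D→slot 1, E→slot 2, B skipped, A skipped, C skipped, F skipped.
Slots: [1:D] [2:E]
Profit = 56 + 44 = 100

100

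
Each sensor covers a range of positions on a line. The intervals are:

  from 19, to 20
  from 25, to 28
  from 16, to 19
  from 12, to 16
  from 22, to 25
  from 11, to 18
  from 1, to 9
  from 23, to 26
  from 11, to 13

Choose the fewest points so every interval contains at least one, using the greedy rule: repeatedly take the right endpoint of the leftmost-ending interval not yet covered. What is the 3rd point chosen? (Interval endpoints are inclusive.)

19

By right end: [1,9]  [11,13]  [12,16]  [11,18]  [16,19]  [19,20]  [22,25]  [23,26]  [25,28]
[1,9] uncovered → point at 9; [11,13] uncovered → point at 13; [16,19] uncovered → point at 19; [22,25] uncovered → point at 25.
Points: 9, 13, 19, 25 (4 total).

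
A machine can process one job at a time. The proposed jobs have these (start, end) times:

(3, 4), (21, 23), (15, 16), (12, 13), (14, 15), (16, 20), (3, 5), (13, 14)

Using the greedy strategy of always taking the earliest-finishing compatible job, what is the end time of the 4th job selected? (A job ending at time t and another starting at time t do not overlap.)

15

Sort by end time and greedily take each interval whose start is ≥ the last chosen end.
By end time: (3,4), (3,5), (12,13), (13,14), (14,15), (15,16), (16,20), (21,23).
Pick (3,4); next start ≥ 4 → (12,13); next start ≥ 13 → (13,14); next start ≥ 14 → (14,15); next start ≥ 15 → (15,16); next start ≥ 16 → (16,20); next start ≥ 20 → (21,23).
Selected: (3,4) (12,13) (13,14) (14,15) (15,16) (16,20) (21,23)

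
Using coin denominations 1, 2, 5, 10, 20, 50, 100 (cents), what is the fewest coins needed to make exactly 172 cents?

4

172 − 1×100→72 − 1×50→22 − 1×20→2 − 1×2→0
Total coins = 1 + 1 + 1 + 1 = 4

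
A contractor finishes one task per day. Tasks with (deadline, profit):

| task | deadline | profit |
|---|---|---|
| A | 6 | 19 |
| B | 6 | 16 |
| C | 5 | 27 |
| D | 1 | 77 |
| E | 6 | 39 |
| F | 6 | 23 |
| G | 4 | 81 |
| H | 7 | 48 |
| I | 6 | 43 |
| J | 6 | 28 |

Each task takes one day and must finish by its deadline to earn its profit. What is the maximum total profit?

Profit order: G=81 D=77 H=48 I=43 E=39 J=28 C=27 F=23 A=19 B=16
Assign: G→slot 4, D→slot 1, H→slot 7, I→slot 6, E→slot 5, J→slot 3, C→slot 2, F skipped, A skipped, B skipped.
Slots: [1:D] [2:C] [3:J] [4:G] [5:E] [6:I] [7:H]
Profit = 77 + 27 + 28 + 81 + 39 + 43 + 48 = 343

343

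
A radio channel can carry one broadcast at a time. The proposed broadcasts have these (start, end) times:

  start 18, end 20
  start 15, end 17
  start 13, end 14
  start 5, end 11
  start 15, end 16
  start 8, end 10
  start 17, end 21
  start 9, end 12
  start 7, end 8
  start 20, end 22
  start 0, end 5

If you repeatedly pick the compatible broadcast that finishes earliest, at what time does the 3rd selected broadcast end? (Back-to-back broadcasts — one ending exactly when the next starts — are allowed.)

Greedy by earliest finish: after sorting by end time, pick each interval compatible with the last pick.
Sorted by end: (0,5)  (7,8)  (8,10)  (5,11)  (9,12)  (13,14)  (15,16)  (15,17)  (18,20)  (17,21)  (20,22)
take (0,5); take (7,8); take (8,10); skip (9,12); take (13,14); take (15,16); skip (15,17); take (18,20); skip (17,21); take (20,22).
Selected: (0,5) (7,8) (8,10) (13,14) (15,16) (18,20) (20,22)

10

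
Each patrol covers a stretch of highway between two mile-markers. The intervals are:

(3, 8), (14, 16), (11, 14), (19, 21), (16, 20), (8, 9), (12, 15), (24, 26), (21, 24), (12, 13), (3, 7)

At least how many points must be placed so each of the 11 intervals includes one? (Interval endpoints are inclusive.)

Sort by right endpoint; whenever an interval is uncovered, place a point at its right end.
Sorted: [3,7] [3,8] [8,9] [12,13] [11,14] [12,15] [14,16] [16,20] [19,21] [21,24] [24,26]
{[3,7],[3,8]} hit by 7; {[8,9]} hit by 9; {[12,13],[11,14],[12,15]} hit by 13; {[14,16],[16,20]} hit by 16; {[19,21],[21,24]} hit by 21; {[24,26]} hit by 26.
Points: 7, 9, 13, 16, 21, 26 (6 total).

6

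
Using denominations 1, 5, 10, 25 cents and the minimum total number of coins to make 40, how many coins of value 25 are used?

1

40 = 1×25 + 1×10 + 1×5
Count of 25: 1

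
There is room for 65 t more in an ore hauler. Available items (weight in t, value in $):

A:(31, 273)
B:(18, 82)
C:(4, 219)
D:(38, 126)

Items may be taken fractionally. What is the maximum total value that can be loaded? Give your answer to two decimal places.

613.79

Sort by value per unit weight and fill in that order.
Ratios (sorted): C 54.75, A 8.81, B 4.56, D 3.32
take C (4 @ 219); take A (31 @ 273); take B (18 @ 82); take 12/38 of D → 39.79. Capacity used 65/65.
Total value = 613.79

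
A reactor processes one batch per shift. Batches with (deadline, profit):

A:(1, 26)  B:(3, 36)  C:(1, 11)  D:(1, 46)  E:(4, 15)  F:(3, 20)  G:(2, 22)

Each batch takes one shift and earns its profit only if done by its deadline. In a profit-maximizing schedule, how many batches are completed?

Profit order: D=46 B=36 A=26 G=22 F=20 E=15 C=11
Assign: D→slot 1, B→slot 3, A skipped, G→slot 2, F skipped, E→slot 4, C skipped.
Slots: [1:D] [2:G] [3:B] [4:E]
4 of 7 scheduled.

4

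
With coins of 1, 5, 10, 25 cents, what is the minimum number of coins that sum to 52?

4

52 = 2×25 + 2×1
Total coins = 2 + 2 = 4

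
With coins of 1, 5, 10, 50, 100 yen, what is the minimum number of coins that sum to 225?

225 = 2×100 + 2×10 + 1×5
Total coins = 2 + 2 + 1 = 5

5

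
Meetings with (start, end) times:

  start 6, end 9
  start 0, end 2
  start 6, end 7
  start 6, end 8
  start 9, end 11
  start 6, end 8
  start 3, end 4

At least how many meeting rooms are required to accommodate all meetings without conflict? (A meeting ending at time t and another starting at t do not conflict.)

4

Events (time:±→running): 0:+→1 2:-→0 3:+→1 4:-→0 6:+→1 6:+→2 6:+→3 6:+→4 … peak 4.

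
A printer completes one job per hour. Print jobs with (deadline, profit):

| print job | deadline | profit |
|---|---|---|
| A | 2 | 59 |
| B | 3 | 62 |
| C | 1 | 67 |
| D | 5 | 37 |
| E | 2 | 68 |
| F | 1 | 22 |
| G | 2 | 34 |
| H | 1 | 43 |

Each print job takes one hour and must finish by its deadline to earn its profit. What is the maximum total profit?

Profit order: E=68 C=67 B=62 A=59 H=43 D=37 G=34 F=22
Assign: E→slot 2, C→slot 1, B→slot 3, A skipped, H skipped, D→slot 5, G skipped, F skipped.
Slots: [1:C] [2:E] [3:B] [5:D]
Profit = 67 + 68 + 62 + 37 = 234

234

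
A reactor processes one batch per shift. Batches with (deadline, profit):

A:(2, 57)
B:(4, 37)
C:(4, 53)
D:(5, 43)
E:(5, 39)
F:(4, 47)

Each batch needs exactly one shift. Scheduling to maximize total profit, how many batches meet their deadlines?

Profit order: A=57 C=53 F=47 D=43 E=39 B=37
Assign: A→slot 2, C→slot 4, F→slot 3, D→slot 5, E→slot 1, B skipped.
Slots: [1:E] [2:A] [3:F] [4:C] [5:D]
5 of 6 scheduled.

5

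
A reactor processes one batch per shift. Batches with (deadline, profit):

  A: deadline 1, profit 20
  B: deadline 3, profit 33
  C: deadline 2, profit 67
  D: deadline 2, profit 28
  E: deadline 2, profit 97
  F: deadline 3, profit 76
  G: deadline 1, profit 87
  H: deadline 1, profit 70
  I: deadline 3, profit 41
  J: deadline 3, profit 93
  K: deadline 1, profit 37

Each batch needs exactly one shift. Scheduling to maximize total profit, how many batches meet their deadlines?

By profit: E(d2,97), J(d3,93), G(d1,87), F(d3,76), H(d1,70), C(d2,67), I(d3,41), K(d1,37), B(d3,33), D(d2,28), A(d1,20)
E→slot 2; J→slot 3; G→slot 1; F skipped; H skipped; C skipped; I skipped; K skipped; B skipped; D skipped; A skipped.
3 of 11 scheduled.

3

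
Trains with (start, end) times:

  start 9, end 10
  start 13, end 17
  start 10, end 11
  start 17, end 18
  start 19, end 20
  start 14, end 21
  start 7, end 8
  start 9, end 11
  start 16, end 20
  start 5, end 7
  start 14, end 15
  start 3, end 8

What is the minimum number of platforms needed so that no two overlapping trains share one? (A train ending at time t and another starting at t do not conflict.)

3

Count concurrent intervals with a sweep; the peak is the room count.
starts: [3, 5, 7, 9, 9, 10, 13, 14, 14, 16, 17, 19]
ends:   [7, 8, 8, 10, 11, 11, 15, 17, 18, 20, 20, 21]
s3→1 s5→2 e7→1 s7→2 e8→1 e8→0 s9→1 s9→2 e10→1 s10→2 e11→1 e11→0 s13→1 s14→2 s14→3  — peak 3.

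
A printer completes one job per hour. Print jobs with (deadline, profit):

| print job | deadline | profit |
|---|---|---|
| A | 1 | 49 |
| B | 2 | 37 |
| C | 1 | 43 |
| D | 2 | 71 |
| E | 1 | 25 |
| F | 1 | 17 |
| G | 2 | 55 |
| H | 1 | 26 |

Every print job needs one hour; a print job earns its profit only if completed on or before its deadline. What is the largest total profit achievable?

126

Take jobs in profit order; each goes to the latest open slot no later than its deadline.
Profit order: D=71 G=55 A=49 C=43 B=37 H=26 E=25 F=17
Assign: D→slot 2, G→slot 1, A skipped, C skipped, B skipped, H skipped, E skipped, F skipped.
Slots: [1:G] [2:D]
Profit = 55 + 71 = 126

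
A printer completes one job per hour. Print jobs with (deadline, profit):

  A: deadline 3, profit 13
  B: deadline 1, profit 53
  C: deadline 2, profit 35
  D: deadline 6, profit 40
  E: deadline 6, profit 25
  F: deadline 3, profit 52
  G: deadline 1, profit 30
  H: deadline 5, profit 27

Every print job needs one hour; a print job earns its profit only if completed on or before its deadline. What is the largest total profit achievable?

Sort by profit descending; place each in the latest free slot ≤ its deadline.
By profit: B(d1,53), F(d3,52), D(d6,40), C(d2,35), G(d1,30), H(d5,27), E(d6,25), A(d3,13)
B→slot 1; F→slot 3; D→slot 6; C→slot 2; G skipped; H→slot 5; E→slot 4; A skipped.
Profit = 53 + 35 + 52 + 25 + 27 + 40 = 232

232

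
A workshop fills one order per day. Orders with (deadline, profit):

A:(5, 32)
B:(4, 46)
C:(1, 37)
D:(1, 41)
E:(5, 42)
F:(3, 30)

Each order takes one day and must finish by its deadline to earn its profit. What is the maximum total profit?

By profit: B(d4,46), E(d5,42), D(d1,41), C(d1,37), A(d5,32), F(d3,30)
B→slot 4; E→slot 5; D→slot 1; C skipped; A→slot 3; F→slot 2.
Profit = 41 + 30 + 32 + 46 + 42 = 191

191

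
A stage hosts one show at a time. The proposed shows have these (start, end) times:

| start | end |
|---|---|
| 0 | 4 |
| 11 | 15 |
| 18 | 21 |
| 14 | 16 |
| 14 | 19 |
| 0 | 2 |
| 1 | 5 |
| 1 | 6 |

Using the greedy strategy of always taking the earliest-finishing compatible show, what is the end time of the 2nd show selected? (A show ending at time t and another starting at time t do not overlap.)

15

Sorted by end: (0,2)  (0,4)  (1,5)  (1,6)  (11,15)  (14,16)  (14,19)  (18,21)
take (0,2); skip (1,5); skip (1,6); take (11,15); skip (14,19); take (18,21).
Selected: (0,2) (11,15) (18,21)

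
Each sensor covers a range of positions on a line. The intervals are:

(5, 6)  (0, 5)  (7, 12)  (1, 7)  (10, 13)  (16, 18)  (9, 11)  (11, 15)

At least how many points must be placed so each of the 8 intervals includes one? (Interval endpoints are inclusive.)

Sort by right endpoint; whenever an interval is uncovered, place a point at its right end.
Sorted: [0,5] [5,6] [1,7] [9,11] [7,12] [10,13] [11,15] [16,18]
{[0,5],[5,6],[1,7]} hit by 5; {[9,11],[7,12],[10,13],[11,15]} hit by 11; {[16,18]} hit by 18.
Points: 5, 11, 18 (3 total).

3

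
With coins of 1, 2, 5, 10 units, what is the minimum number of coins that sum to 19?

4

19 − 1×10→9 − 1×5→4 − 2×2→0
Total coins = 1 + 1 + 2 = 4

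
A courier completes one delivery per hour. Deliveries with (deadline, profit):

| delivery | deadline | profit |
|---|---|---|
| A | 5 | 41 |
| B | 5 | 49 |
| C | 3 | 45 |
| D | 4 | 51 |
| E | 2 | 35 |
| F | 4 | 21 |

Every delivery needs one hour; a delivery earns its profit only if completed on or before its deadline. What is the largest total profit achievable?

221

Sort by profit descending; place each in the latest free slot ≤ its deadline.
By profit: D(d4,51), B(d5,49), C(d3,45), A(d5,41), E(d2,35), F(d4,21)
D→slot 4; B→slot 5; C→slot 3; A→slot 2; E→slot 1; F skipped.
Profit = 35 + 41 + 45 + 51 + 49 = 221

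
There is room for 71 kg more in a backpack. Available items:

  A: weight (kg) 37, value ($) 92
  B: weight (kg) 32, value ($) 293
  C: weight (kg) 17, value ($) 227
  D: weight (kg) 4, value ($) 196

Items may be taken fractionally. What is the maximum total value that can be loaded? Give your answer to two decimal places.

760.76

Sort by value per unit weight and fill in that order.
Ratios (sorted): D 49.00, C 13.35, B 9.16, A 2.49
take D (4 @ 196); take C (17 @ 227); take B (32 @ 293); take 18/37 of A → 44.76. Capacity used 71/71.
Total value = 760.76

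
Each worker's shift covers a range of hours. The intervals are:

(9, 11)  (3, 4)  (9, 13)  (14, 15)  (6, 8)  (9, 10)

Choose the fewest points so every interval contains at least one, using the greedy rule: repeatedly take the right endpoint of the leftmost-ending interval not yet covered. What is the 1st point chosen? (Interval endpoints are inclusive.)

Process intervals by earliest right end; each time one isn't hit yet, stab at its right endpoint.
Sorted: [3,4] [6,8] [9,10] [9,11] [9,13] [14,15]
{[3,4]} hit by 4; {[6,8]} hit by 8; {[9,10],[9,11],[9,13]} hit by 10; {[14,15]} hit by 15.
Points: 4, 8, 10, 15 (4 total).

4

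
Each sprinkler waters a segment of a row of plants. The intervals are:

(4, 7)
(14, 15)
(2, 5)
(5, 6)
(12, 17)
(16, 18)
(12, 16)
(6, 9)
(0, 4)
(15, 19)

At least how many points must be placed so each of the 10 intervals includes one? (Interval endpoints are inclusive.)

4

Sorted: [0,4] [2,5] [5,6] [4,7] [6,9] [14,15] [12,16] [12,17] [16,18] [15,19]
{[0,4],[2,5]} hit by 4; {[5,6],[4,7],[6,9]} hit by 6; {[14,15],[12,16],[12,17]} hit by 15; {[16,18],[15,19]} hit by 18.
Points: 4, 6, 15, 18 (4 total).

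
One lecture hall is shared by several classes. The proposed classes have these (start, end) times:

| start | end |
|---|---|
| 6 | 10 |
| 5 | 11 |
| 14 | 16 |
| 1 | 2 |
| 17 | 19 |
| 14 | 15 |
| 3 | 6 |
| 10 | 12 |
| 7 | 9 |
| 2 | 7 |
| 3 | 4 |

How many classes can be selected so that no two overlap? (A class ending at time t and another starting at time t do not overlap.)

Sort by end time and greedily take each interval whose start is ≥ the last chosen end.
By end time: (1,2), (3,4), (3,6), (2,7), (7,9), (6,10), (5,11), (10,12), (14,15), (14,16), (17,19).
Pick (1,2); next start ≥ 2 → (3,4); next start ≥ 4 → (7,9); next start ≥ 9 → (10,12); next start ≥ 12 → (14,15); next start ≥ 15 → (17,19).
Selected 6 classes.

6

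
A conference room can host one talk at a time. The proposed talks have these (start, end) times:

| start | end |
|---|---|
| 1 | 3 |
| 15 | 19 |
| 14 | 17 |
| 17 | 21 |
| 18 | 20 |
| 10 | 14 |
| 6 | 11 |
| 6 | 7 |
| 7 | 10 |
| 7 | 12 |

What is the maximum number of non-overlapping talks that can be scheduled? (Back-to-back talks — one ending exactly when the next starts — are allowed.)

6

Greedy by earliest finish: after sorting by end time, pick each interval compatible with the last pick.
By end time: (1,3), (6,7), (7,10), (6,11), (7,12), (10,14), (14,17), (15,19), (18,20), (17,21).
Pick (1,3); next start ≥ 3 → (6,7); next start ≥ 7 → (7,10); next start ≥ 10 → (10,14); next start ≥ 14 → (14,17); next start ≥ 17 → (18,20).
Selected 6 talks.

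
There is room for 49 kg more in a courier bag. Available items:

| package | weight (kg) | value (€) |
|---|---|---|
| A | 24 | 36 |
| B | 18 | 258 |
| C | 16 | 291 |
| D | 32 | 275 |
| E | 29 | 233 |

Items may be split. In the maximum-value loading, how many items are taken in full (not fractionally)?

2

Order: C (291/16=18.19) > B (258/18=14.33) > D (275/32=8.59) > E (233/29=8.03) > A (36/24=1.50)
Fill: take C (16 @ 291) → take B (18 @ 258) → take 15/32 of D → 128.91; 49/49 used.
2 item(s) taken whole; one partial (take 15/32 of D).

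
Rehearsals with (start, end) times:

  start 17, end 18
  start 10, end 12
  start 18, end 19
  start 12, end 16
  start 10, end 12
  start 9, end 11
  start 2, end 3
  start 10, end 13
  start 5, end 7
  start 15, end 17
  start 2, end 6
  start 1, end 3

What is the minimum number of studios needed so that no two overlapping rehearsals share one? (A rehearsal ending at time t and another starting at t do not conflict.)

Count concurrent intervals with a sweep; the peak is the room count.
Events (time:±→running): 1:+→1 2:+→2 2:+→3 3:-→2 3:-→1 5:+→2 6:-→1 7:-→0 9:+→1 10:+→2 10:+→3 10:+→4 … peak 4.

4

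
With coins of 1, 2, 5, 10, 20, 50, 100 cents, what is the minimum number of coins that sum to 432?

432 = 4×100 + 1×20 + 1×10 + 1×2
Total coins = 4 + 1 + 1 + 1 = 7

7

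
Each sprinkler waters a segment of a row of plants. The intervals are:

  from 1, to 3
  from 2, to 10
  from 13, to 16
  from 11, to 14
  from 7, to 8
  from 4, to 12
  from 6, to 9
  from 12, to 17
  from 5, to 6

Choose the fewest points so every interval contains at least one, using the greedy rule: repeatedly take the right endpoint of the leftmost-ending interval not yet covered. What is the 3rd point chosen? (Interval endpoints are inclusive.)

8

Sort by right endpoint; whenever an interval is uncovered, place a point at its right end.
By right end: [1,3]  [5,6]  [7,8]  [6,9]  [2,10]  [4,12]  [11,14]  [13,16]  [12,17]
[1,3] uncovered → point at 3; [5,6] uncovered → point at 6; [7,8] uncovered → point at 8; [11,14] uncovered → point at 14.
Points: 3, 6, 8, 14 (4 total).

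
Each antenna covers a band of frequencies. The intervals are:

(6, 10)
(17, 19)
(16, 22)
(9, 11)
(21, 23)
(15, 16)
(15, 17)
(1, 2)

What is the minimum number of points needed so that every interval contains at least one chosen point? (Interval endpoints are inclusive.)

5

Sorted: [1,2] [6,10] [9,11] [15,16] [15,17] [17,19] [16,22] [21,23]
{[1,2]} hit by 2; {[6,10],[9,11]} hit by 10; {[15,16],[15,17]} hit by 16; {[17,19],[16,22]} hit by 19; {[21,23]} hit by 23.
Points: 2, 10, 16, 19, 23 (5 total).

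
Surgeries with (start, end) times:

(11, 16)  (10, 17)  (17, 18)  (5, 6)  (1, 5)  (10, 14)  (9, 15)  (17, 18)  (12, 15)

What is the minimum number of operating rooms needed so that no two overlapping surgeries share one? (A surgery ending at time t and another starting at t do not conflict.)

Count concurrent intervals with a sweep; the peak is the room count.
Events (time:±→running): 1:+→1 5:-→0 5:+→1 6:-→0 9:+→1 10:+→2 10:+→3 11:+→4 12:+→5 … peak 5.

5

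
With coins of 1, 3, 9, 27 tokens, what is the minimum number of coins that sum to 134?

10

Use the largest denomination that fits, subtract, and repeat.
134 = 4×27 + 2×9 + 2×3 + 2×1
Total coins = 4 + 2 + 2 + 2 = 10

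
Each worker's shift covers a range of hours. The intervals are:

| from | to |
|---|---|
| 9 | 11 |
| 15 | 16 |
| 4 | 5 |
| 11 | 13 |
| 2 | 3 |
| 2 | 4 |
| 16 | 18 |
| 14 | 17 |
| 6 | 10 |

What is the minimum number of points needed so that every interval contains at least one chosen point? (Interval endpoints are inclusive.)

Sort by right endpoint; whenever an interval is uncovered, place a point at its right end.
Sorted: [2,3] [2,4] [4,5] [6,10] [9,11] [11,13] [15,16] [14,17] [16,18]
{[2,3],[2,4]} hit by 3; {[4,5]} hit by 5; {[6,10],[9,11]} hit by 10; {[11,13]} hit by 13; {[15,16],[14,17],[16,18]} hit by 16.
Points: 3, 5, 10, 13, 16 (5 total).

5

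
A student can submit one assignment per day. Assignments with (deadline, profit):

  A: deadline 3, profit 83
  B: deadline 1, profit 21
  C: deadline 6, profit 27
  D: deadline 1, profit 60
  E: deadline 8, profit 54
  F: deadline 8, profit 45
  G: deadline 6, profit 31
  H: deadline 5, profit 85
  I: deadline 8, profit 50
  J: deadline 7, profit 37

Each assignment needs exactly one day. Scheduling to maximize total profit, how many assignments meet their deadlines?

8

Take jobs in profit order; each goes to the latest open slot no later than its deadline.
Profit order: H=85 A=83 D=60 E=54 I=50 F=45 J=37 G=31 C=27 B=21
Assign: H→slot 5, A→slot 3, D→slot 1, E→slot 8, I→slot 7, F→slot 6, J→slot 4, G→slot 2, C skipped, B skipped.
Slots: [1:D] [2:G] [3:A] [4:J] [5:H] [6:F] [7:I] [8:E]
8 of 10 scheduled.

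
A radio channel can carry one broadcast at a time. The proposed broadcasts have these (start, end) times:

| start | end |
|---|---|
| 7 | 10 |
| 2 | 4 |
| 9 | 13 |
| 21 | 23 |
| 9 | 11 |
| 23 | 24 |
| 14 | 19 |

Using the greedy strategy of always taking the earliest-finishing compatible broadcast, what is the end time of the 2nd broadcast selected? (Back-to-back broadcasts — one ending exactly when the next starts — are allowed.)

Sort by end time and greedily take each interval whose start is ≥ the last chosen end.
Sorted by end: (2,4)  (7,10)  (9,11)  (9,13)  (14,19)  (21,23)  (23,24)
take (2,4); take (7,10); skip (9,11); take (14,19); take (21,23); take (23,24).
Selected: (2,4) (7,10) (14,19) (21,23) (23,24)

10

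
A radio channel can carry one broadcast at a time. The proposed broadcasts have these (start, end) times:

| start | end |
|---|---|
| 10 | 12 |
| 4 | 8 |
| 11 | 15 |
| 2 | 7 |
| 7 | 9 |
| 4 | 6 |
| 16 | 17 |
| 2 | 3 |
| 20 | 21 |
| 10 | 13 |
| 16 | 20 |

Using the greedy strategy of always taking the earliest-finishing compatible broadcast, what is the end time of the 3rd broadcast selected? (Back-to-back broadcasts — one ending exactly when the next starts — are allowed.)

Greedy by earliest finish: after sorting by end time, pick each interval compatible with the last pick.
Sorted by end: (2,3)  (4,6)  (2,7)  (4,8)  (7,9)  (10,12)  (10,13)  (11,15)  (16,17)  (16,20)  (20,21)
take (2,3); take (4,6); take (7,9); take (10,12); take (16,17); take (20,21).
Selected: (2,3) (4,6) (7,9) (10,12) (16,17) (20,21)

9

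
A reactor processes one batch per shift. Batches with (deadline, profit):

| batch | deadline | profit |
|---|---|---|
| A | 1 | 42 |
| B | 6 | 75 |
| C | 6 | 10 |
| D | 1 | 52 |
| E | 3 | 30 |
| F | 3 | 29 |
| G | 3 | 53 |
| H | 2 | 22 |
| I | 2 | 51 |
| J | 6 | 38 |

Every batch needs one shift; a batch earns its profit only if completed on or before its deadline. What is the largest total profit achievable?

Profit order: B=75 G=53 D=52 I=51 A=42 J=38 E=30 F=29 H=22 C=10
Assign: B→slot 6, G→slot 3, D→slot 1, I→slot 2, A skipped, J→slot 5, E skipped, F skipped, H skipped, C→slot 4.
Slots: [1:D] [2:I] [3:G] [4:C] [5:J] [6:B]
Profit = 52 + 51 + 53 + 10 + 38 + 75 = 279

279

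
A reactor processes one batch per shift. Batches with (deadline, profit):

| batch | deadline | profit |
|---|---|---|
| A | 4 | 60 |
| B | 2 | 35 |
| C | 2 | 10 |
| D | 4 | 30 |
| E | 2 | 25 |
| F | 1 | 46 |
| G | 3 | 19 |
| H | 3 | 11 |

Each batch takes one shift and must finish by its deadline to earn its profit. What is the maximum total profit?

Sort by profit descending; place each in the latest free slot ≤ its deadline.
By profit: A(d4,60), F(d1,46), B(d2,35), D(d4,30), E(d2,25), G(d3,19), H(d3,11), C(d2,10)
A→slot 4; F→slot 1; B→slot 2; D→slot 3; E skipped; G skipped; H skipped; C skipped.
Profit = 46 + 35 + 30 + 60 = 171

171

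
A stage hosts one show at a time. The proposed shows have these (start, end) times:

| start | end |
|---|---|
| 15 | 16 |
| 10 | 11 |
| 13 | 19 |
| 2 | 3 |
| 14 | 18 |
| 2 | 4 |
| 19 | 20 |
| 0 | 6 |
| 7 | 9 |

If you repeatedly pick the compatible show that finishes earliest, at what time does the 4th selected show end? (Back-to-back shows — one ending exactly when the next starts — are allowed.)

By end time: (2,3), (2,4), (0,6), (7,9), (10,11), (15,16), (14,18), (13,19), (19,20).
Pick (2,3); next start ≥ 3 → (7,9); next start ≥ 9 → (10,11); next start ≥ 11 → (15,16); next start ≥ 16 → (19,20).
Selected: (2,3) (7,9) (10,11) (15,16) (19,20)

16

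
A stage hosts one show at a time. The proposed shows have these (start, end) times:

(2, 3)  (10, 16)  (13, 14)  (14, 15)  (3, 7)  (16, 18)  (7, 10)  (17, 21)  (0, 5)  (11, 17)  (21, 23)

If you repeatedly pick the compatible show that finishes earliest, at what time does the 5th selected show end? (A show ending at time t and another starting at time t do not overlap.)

15

Greedy by earliest finish: after sorting by end time, pick each interval compatible with the last pick.
By end time: (2,3), (0,5), (3,7), (7,10), (13,14), (14,15), (10,16), (11,17), (16,18), (17,21), (21,23).
Pick (2,3); next start ≥ 3 → (3,7); next start ≥ 7 → (7,10); next start ≥ 10 → (13,14); next start ≥ 14 → (14,15); next start ≥ 15 → (16,18); next start ≥ 18 → (21,23).
Selected: (2,3) (3,7) (7,10) (13,14) (14,15) (16,18) (21,23)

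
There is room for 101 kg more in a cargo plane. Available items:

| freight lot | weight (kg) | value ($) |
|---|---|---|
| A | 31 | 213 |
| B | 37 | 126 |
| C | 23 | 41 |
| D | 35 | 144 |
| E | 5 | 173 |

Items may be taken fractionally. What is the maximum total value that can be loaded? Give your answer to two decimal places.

632.16

Greedy by value/weight ratio, highest first.
Ratios (sorted): E 34.60, A 6.87, D 4.11, B 3.41, C 1.78
take E (5 @ 173); take A (31 @ 213); take D (35 @ 144); take 30/37 of B → 102.16. Capacity used 101/101.
Total value = 632.16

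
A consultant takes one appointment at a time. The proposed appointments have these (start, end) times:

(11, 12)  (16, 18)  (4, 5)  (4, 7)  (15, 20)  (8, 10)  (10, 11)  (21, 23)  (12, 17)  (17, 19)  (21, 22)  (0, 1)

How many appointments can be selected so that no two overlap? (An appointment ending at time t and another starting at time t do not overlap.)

8

By end time: (0,1), (4,5), (4,7), (8,10), (10,11), (11,12), (12,17), (16,18), (17,19), (15,20), (21,22), (21,23).
Pick (0,1); next start ≥ 1 → (4,5); next start ≥ 5 → (8,10); next start ≥ 10 → (10,11); next start ≥ 11 → (11,12); next start ≥ 12 → (12,17); next start ≥ 17 → (17,19); next start ≥ 19 → (21,22).
Selected 8 appointments.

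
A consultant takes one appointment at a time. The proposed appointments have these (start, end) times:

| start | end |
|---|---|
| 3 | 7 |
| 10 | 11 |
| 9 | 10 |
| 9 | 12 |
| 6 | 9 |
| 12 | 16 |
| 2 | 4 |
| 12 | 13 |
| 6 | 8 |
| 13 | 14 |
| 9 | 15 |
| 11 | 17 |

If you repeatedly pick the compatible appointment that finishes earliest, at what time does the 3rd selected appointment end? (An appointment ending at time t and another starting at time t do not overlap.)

10

Sort by end time and greedily take each interval whose start is ≥ the last chosen end.
Sorted by end: (2,4)  (3,7)  (6,8)  (6,9)  (9,10)  (10,11)  (9,12)  (12,13)  (13,14)  (9,15)  (12,16)  (11,17)
take (2,4); take (6,8); take (9,10); take (10,11); take (12,13); take (13,14).
Selected: (2,4) (6,8) (9,10) (10,11) (12,13) (13,14)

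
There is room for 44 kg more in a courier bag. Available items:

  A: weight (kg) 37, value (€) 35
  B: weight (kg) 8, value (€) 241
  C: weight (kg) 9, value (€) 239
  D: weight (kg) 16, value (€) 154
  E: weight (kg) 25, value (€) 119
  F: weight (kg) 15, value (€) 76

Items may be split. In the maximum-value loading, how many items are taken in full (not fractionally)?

3

Greedy by value/weight ratio, highest first.
Order: B (241/8=30.12) > C (239/9=26.56) > D (154/16=9.62) > F (76/15=5.07) > E (119/25=4.76) > A (35/37=0.95)
Fill: take B (8 @ 241) → take C (9 @ 239) → take D (16 @ 154) → take 11/15 of F → 55.73; 44/44 used.
3 item(s) taken whole; one partial (take 11/15 of F).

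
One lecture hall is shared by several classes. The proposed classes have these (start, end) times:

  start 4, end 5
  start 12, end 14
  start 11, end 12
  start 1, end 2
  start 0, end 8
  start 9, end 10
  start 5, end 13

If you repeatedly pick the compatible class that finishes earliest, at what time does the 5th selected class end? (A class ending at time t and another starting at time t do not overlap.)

Sorted by end: (1,2)  (4,5)  (0,8)  (9,10)  (11,12)  (5,13)  (12,14)
take (1,2); take (4,5); skip (0,8); take (9,10); take (11,12); take (12,14).
Selected: (1,2) (4,5) (9,10) (11,12) (12,14)

14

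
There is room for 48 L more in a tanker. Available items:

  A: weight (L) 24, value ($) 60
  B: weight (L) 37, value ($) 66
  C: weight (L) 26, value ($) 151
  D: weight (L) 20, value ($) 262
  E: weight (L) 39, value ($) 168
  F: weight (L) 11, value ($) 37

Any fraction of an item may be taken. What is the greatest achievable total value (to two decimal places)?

421.62

Sort by value per unit weight and fill in that order.
Order: D (262/20=13.10) > C (151/26=5.81) > E (168/39=4.31) > F (37/11=3.36) > A (60/24=2.50) > B (66/37=1.78)
Fill: take D (20 @ 262) → take C (26 @ 151) → take 2/39 of E → 8.62; 48/48 used.
Total value = 421.62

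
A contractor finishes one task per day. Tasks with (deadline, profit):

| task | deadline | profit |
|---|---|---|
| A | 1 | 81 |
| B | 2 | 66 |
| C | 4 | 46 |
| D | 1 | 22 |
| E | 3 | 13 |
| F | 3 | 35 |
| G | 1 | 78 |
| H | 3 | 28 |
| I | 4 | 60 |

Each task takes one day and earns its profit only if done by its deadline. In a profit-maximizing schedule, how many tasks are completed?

4

Take jobs in profit order; each goes to the latest open slot no later than its deadline.
By profit: A(d1,81), G(d1,78), B(d2,66), I(d4,60), C(d4,46), F(d3,35), H(d3,28), D(d1,22), E(d3,13)
A→slot 1; G skipped; B→slot 2; I→slot 4; C→slot 3; F skipped; H skipped; D skipped; E skipped.
4 of 9 scheduled.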